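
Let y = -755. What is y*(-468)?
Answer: 353340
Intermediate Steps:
y*(-468) = -755*(-468) = 353340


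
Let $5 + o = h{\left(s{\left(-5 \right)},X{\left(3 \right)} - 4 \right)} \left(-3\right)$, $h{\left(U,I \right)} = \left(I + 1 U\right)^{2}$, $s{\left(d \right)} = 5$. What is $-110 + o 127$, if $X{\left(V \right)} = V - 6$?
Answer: $-2269$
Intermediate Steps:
$X{\left(V \right)} = -6 + V$ ($X{\left(V \right)} = V - 6 = -6 + V$)
$h{\left(U,I \right)} = \left(I + U\right)^{2}$
$o = -17$ ($o = -5 + \left(\left(\left(-6 + 3\right) - 4\right) + 5\right)^{2} \left(-3\right) = -5 + \left(\left(-3 - 4\right) + 5\right)^{2} \left(-3\right) = -5 + \left(-7 + 5\right)^{2} \left(-3\right) = -5 + \left(-2\right)^{2} \left(-3\right) = -5 + 4 \left(-3\right) = -5 - 12 = -17$)
$-110 + o 127 = -110 - 2159 = -2269$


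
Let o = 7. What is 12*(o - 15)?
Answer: -96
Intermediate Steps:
12*(o - 15) = 12*(7 - 15) = 12*(-8) = -96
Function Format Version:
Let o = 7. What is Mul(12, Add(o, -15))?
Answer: -96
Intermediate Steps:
Mul(12, Add(o, -15)) = Mul(12, Add(7, -15)) = Mul(12, -8) = -96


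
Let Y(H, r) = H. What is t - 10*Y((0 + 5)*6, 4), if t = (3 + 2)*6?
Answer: -270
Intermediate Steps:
t = 30 (t = 5*6 = 30)
t - 10*Y((0 + 5)*6, 4) = 30 - 10*(0 + 5)*6 = 30 - 50*6 = 30 - 10*30 = 30 - 300 = -270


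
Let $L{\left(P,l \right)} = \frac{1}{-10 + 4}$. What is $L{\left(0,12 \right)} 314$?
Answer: $- \frac{157}{3} \approx -52.333$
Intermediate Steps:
$L{\left(P,l \right)} = - \frac{1}{6}$ ($L{\left(P,l \right)} = \frac{1}{-6} = - \frac{1}{6}$)
$L{\left(0,12 \right)} 314 = \left(- \frac{1}{6}\right) 314 = - \frac{157}{3}$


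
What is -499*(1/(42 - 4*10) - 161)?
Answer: 160179/2 ≈ 80090.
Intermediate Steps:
-499*(1/(42 - 4*10) - 161) = -499*(1/(42 - 40) - 161) = -499*(1/2 - 161) = -499*(½ - 161) = -499*(-321/2) = 160179/2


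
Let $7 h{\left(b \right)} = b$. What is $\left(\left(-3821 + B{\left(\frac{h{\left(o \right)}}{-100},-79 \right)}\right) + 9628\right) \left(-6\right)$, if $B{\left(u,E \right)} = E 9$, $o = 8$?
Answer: $-30576$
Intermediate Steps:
$h{\left(b \right)} = \frac{b}{7}$
$B{\left(u,E \right)} = 9 E$
$\left(\left(-3821 + B{\left(\frac{h{\left(o \right)}}{-100},-79 \right)}\right) + 9628\right) \left(-6\right) = \left(\left(-3821 + 9 \left(-79\right)\right) + 9628\right) \left(-6\right) = \left(\left(-3821 - 711\right) + 9628\right) \left(-6\right) = \left(-4532 + 9628\right) \left(-6\right) = 5096 \left(-6\right) = -30576$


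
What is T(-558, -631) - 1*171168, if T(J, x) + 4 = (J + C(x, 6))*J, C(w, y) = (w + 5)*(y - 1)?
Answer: 1886732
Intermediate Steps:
C(w, y) = (-1 + y)*(5 + w) (C(w, y) = (5 + w)*(-1 + y) = (-1 + y)*(5 + w))
T(J, x) = -4 + J*(25 + J + 5*x) (T(J, x) = -4 + (J + (-5 - x + 5*6 + x*6))*J = -4 + (J + (-5 - x + 30 + 6*x))*J = -4 + (J + (25 + 5*x))*J = -4 + (25 + J + 5*x)*J = -4 + J*(25 + J + 5*x))
T(-558, -631) - 1*171168 = (-4 + (-558)² + 5*(-558)*(5 - 631)) - 1*171168 = (-4 + 311364 + 5*(-558)*(-626)) - 171168 = (-4 + 311364 + 1746540) - 171168 = 2057900 - 171168 = 1886732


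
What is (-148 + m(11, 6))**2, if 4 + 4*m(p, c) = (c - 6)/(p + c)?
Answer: 22201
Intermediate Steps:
m(p, c) = -1 + (-6 + c)/(4*(c + p)) (m(p, c) = -1 + ((c - 6)/(p + c))/4 = -1 + ((-6 + c)/(c + p))/4 = -1 + (-6 + c)/(4*(c + p)))
(-148 + m(11, 6))**2 = (-148 + (-3/2 - 1*11 - 3/4*6)/(6 + 11))**2 = (-148 + (-3/2 - 11 - 9/2)/17)**2 = (-148 + (1/17)*(-17))**2 = (-148 - 1)**2 = (-149)**2 = 22201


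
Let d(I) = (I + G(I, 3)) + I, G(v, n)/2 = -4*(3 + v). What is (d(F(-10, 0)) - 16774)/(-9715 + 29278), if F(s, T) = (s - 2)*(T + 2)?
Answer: -16654/19563 ≈ -0.85130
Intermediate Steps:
G(v, n) = -24 - 8*v (G(v, n) = 2*(-4*(3 + v)) = 2*(-12 - 4*v) = -24 - 8*v)
F(s, T) = (-2 + s)*(2 + T)
d(I) = -24 - 6*I (d(I) = (I + (-24 - 8*I)) + I = (-24 - 7*I) + I = -24 - 6*I)
(d(F(-10, 0)) - 16774)/(-9715 + 29278) = ((-24 - 6*(-4 - 2*0 + 2*(-10) + 0*(-10))) - 16774)/(-9715 + 29278) = ((-24 - 6*(-4 + 0 - 20 + 0)) - 16774)/19563 = ((-24 - 6*(-24)) - 16774)*(1/19563) = ((-24 + 144) - 16774)*(1/19563) = (120 - 16774)*(1/19563) = -16654*1/19563 = -16654/19563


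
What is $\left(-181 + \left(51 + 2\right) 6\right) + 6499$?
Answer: $6636$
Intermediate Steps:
$\left(-181 + \left(51 + 2\right) 6\right) + 6499 = \left(-181 + 53 \cdot 6\right) + 6499 = \left(-181 + 318\right) + 6499 = 137 + 6499 = 6636$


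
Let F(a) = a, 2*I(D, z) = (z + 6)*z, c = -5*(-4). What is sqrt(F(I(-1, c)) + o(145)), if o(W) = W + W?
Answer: 5*sqrt(22) ≈ 23.452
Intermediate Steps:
c = 20
o(W) = 2*W
I(D, z) = z*(6 + z)/2 (I(D, z) = ((z + 6)*z)/2 = ((6 + z)*z)/2 = (z*(6 + z))/2 = z*(6 + z)/2)
sqrt(F(I(-1, c)) + o(145)) = sqrt((1/2)*20*(6 + 20) + 2*145) = sqrt((1/2)*20*26 + 290) = sqrt(260 + 290) = sqrt(550) = 5*sqrt(22)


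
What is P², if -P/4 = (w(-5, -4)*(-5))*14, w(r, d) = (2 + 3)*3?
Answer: 17640000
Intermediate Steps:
w(r, d) = 15 (w(r, d) = 5*3 = 15)
P = 4200 (P = -4*15*(-5)*14 = -(-300)*14 = -4*(-1050) = 4200)
P² = 4200² = 17640000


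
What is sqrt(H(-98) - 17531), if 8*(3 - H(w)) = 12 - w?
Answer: I*sqrt(70167)/2 ≈ 132.45*I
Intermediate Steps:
H(w) = 3/2 + w/8 (H(w) = 3 - (12 - w)/8 = 3 + (-3/2 + w/8) = 3/2 + w/8)
sqrt(H(-98) - 17531) = sqrt((3/2 + (1/8)*(-98)) - 17531) = sqrt((3/2 - 49/4) - 17531) = sqrt(-43/4 - 17531) = sqrt(-70167/4) = I*sqrt(70167)/2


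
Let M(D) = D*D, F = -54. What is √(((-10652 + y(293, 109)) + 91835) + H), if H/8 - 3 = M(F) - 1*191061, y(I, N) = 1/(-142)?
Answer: I*√28712588434/142 ≈ 1193.3*I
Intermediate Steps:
M(D) = D²
y(I, N) = -1/142
H = -1505136 (H = 24 + 8*((-54)² - 1*191061) = 24 + 8*(2916 - 191061) = 24 + 8*(-188145) = 24 - 1505160 = -1505136)
√(((-10652 + y(293, 109)) + 91835) + H) = √(((-10652 - 1/142) + 91835) - 1505136) = √((-1512585/142 + 91835) - 1505136) = √(11527985/142 - 1505136) = √(-202201327/142) = I*√28712588434/142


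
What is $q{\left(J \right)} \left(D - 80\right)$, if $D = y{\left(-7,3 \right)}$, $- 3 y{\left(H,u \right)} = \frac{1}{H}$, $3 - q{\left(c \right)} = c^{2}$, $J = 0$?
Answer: $- \frac{1679}{7} \approx -239.86$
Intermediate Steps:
$q{\left(c \right)} = 3 - c^{2}$
$y{\left(H,u \right)} = - \frac{1}{3 H}$
$D = \frac{1}{21}$ ($D = - \frac{1}{3 \left(-7\right)} = \left(- \frac{1}{3}\right) \left(- \frac{1}{7}\right) = \frac{1}{21} \approx 0.047619$)
$q{\left(J \right)} \left(D - 80\right) = \left(3 - 0^{2}\right) \left(\frac{1}{21} - 80\right) = \left(3 - 0\right) \left(- \frac{1679}{21}\right) = \left(3 + 0\right) \left(- \frac{1679}{21}\right) = 3 \left(- \frac{1679}{21}\right) = - \frac{1679}{7}$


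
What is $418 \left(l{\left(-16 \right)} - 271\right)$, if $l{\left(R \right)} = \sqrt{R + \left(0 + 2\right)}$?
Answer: $-113278 + 418 i \sqrt{14} \approx -1.1328 \cdot 10^{5} + 1564.0 i$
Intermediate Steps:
$l{\left(R \right)} = \sqrt{2 + R}$ ($l{\left(R \right)} = \sqrt{R + 2} = \sqrt{2 + R}$)
$418 \left(l{\left(-16 \right)} - 271\right) = 418 \left(\sqrt{2 - 16} - 271\right) = 418 \left(\sqrt{-14} - 271\right) = 418 \left(i \sqrt{14} - 271\right) = 418 \left(-271 + i \sqrt{14}\right) = -113278 + 418 i \sqrt{14}$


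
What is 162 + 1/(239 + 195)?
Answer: 70309/434 ≈ 162.00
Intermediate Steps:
162 + 1/(239 + 195) = 162 + 1/434 = 70309/434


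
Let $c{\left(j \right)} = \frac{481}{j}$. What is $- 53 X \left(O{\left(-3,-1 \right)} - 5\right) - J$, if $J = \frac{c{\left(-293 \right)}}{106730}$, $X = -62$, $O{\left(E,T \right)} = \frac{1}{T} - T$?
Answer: $- \frac{39522857863}{2405530} \approx -16430.0$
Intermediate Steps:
$J = - \frac{37}{2405530}$ ($J = \frac{481 \frac{1}{-293}}{106730} = 481 \left(- \frac{1}{293}\right) \frac{1}{106730} = \left(- \frac{481}{293}\right) \frac{1}{106730} = - \frac{37}{2405530} \approx -1.5381 \cdot 10^{-5}$)
$- 53 X \left(O{\left(-3,-1 \right)} - 5\right) - J = \left(-53\right) \left(-62\right) \left(\left(\frac{1}{-1} - -1\right) - 5\right) - - \frac{37}{2405530} = 3286 \left(\left(-1 + 1\right) - 5\right) + \frac{37}{2405530} = 3286 \left(0 - 5\right) + \frac{37}{2405530} = 3286 \left(-5\right) + \frac{37}{2405530} = -16430 + \frac{37}{2405530} = - \frac{39522857863}{2405530}$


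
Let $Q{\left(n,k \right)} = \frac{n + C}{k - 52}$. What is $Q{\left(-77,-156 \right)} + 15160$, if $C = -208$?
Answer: $\frac{3153565}{208} \approx 15161.0$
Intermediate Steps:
$Q{\left(n,k \right)} = \frac{-208 + n}{-52 + k}$ ($Q{\left(n,k \right)} = \frac{n - 208}{k - 52} = \frac{-208 + n}{-52 + k}$)
$Q{\left(-77,-156 \right)} + 15160 = \frac{-208 - 77}{-52 - 156} + 15160 = \frac{1}{-208} \left(-285\right) + 15160 = \left(- \frac{1}{208}\right) \left(-285\right) + 15160 = \frac{285}{208} + 15160 = \frac{3153565}{208}$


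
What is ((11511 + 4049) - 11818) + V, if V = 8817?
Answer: 12559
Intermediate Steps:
((11511 + 4049) - 11818) + V = ((11511 + 4049) - 11818) + 8817 = (15560 - 11818) + 8817 = 3742 + 8817 = 12559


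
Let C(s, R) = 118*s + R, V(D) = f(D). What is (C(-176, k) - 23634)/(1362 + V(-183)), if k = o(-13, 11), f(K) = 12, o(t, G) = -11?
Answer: -44413/1374 ≈ -32.324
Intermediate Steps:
k = -11
V(D) = 12
C(s, R) = R + 118*s
(C(-176, k) - 23634)/(1362 + V(-183)) = ((-11 + 118*(-176)) - 23634)/(1362 + 12) = ((-11 - 20768) - 23634)/1374 = (-20779 - 23634)*(1/1374) = -44413*1/1374 = -44413/1374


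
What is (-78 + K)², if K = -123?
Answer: 40401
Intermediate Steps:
(-78 + K)² = (-78 - 123)² = (-201)² = 40401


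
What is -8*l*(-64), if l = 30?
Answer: 15360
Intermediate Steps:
-8*l*(-64) = -240*(-64) = -8*(-1920) = 15360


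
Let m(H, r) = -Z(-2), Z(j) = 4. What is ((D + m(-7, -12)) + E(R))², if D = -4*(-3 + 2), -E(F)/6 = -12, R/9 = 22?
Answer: 5184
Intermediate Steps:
R = 198 (R = 9*22 = 198)
E(F) = 72 (E(F) = -6*(-12) = 72)
D = 4 (D = -4*(-1) = 4)
m(H, r) = -4 (m(H, r) = -1*4 = -4)
((D + m(-7, -12)) + E(R))² = ((4 - 4) + 72)² = (0 + 72)² = 72² = 5184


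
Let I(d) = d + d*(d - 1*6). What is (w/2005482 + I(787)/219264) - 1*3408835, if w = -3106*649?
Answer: -41637951116355903/12214722368 ≈ -3.4088e+6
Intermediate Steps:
w = -2015794
I(d) = d + d*(-6 + d) (I(d) = d + d*(d - 6) = d + d*(-6 + d))
(w/2005482 + I(787)/219264) - 1*3408835 = (-2015794/2005482 + (787*(-5 + 787))/219264) - 1*3408835 = (-2015794*1/2005482 + (787*782)*(1/219264)) - 3408835 = (-1007897/1002741 + 615434*(1/219264)) - 3408835 = (-1007897/1002741 + 307717/109632) - 3408835 = 22006965377/12214722368 - 3408835 = -41637951116355903/12214722368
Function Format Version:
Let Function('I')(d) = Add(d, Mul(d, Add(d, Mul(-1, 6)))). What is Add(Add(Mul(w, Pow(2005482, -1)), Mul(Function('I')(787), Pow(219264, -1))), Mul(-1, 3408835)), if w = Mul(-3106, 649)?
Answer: Rational(-41637951116355903, 12214722368) ≈ -3.4088e+6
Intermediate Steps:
w = -2015794
Function('I')(d) = Add(d, Mul(d, Add(-6, d))) (Function('I')(d) = Add(d, Mul(d, Add(d, -6))) = Add(d, Mul(d, Add(-6, d))))
Add(Add(Mul(w, Pow(2005482, -1)), Mul(Function('I')(787), Pow(219264, -1))), Mul(-1, 3408835)) = Add(Add(Mul(-2015794, Pow(2005482, -1)), Mul(Mul(787, Add(-5, 787)), Pow(219264, -1))), Mul(-1, 3408835)) = Add(Add(Mul(-2015794, Rational(1, 2005482)), Mul(Mul(787, 782), Rational(1, 219264))), -3408835) = Add(Add(Rational(-1007897, 1002741), Mul(615434, Rational(1, 219264))), -3408835) = Add(Add(Rational(-1007897, 1002741), Rational(307717, 109632)), -3408835) = Add(Rational(22006965377, 12214722368), -3408835) = Rational(-41637951116355903, 12214722368)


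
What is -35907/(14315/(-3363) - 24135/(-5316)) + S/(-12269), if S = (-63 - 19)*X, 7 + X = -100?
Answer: -2625314424486958/20724242695 ≈ -1.2668e+5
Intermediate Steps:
X = -107 (X = -7 - 100 = -107)
S = 8774 (S = (-63 - 19)*(-107) = -82*(-107) = 8774)
-35907/(14315/(-3363) - 24135/(-5316)) + S/(-12269) = -35907/(14315/(-3363) - 24135/(-5316)) + 8774/(-12269) = -35907/(14315*(-1/3363) - 24135*(-1/5316)) + 8774*(-1/12269) = -35907/(-14315/3363 + 8045/1772) - 8774/12269 = -35907/1689155/5959236 - 8774/12269 = -35907*5959236/1689155 - 8774/12269 = -213978287052/1689155 - 8774/12269 = -2625314424486958/20724242695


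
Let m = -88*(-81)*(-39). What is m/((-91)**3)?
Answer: 21384/57967 ≈ 0.36890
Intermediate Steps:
m = -277992 (m = 7128*(-39) = -277992)
m/((-91)**3) = -277992/((-91)**3) = -277992/(-753571) = -277992*(-1/753571) = 21384/57967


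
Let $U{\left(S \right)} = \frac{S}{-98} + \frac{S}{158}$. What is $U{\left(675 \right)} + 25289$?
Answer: $\frac{97883594}{3871} \approx 25286.0$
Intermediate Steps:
$U{\left(S \right)} = - \frac{15 S}{3871}$ ($U{\left(S \right)} = S \left(- \frac{1}{98}\right) + S \frac{1}{158} = - \frac{S}{98} + \frac{S}{158} = - \frac{15 S}{3871}$)
$U{\left(675 \right)} + 25289 = \left(- \frac{15}{3871}\right) 675 + 25289 = - \frac{10125}{3871} + 25289 = \frac{97883594}{3871}$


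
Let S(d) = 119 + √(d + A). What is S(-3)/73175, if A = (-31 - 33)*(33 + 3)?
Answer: 119/73175 + I*√2307/73175 ≈ 0.0016262 + 0.00065639*I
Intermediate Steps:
A = -2304 (A = -64*36 = -2304)
S(d) = 119 + √(-2304 + d) (S(d) = 119 + √(d - 2304) = 119 + √(-2304 + d))
S(-3)/73175 = (119 + √(-2304 - 3))/73175 = (119 + √(-2307))*(1/73175) = (119 + I*√2307)*(1/73175) = 119/73175 + I*√2307/73175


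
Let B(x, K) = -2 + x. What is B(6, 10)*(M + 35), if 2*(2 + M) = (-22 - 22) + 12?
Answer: 68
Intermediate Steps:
M = -18 (M = -2 + ((-22 - 22) + 12)/2 = -2 + (-44 + 12)/2 = -2 + (1/2)*(-32) = -2 - 16 = -18)
B(6, 10)*(M + 35) = (-2 + 6)*(-18 + 35) = 4*17 = 68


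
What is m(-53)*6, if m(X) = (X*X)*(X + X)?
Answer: -1786524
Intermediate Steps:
m(X) = 2*X³ (m(X) = X²*(2*X) = 2*X³)
m(-53)*6 = (2*(-53)³)*6 = (2*(-148877))*6 = -297754*6 = -1786524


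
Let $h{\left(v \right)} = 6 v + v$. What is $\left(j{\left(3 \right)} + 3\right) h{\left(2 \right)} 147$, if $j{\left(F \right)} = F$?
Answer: $12348$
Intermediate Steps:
$h{\left(v \right)} = 7 v$
$\left(j{\left(3 \right)} + 3\right) h{\left(2 \right)} 147 = \left(3 + 3\right) 7 \cdot 2 \cdot 147 = 6 \cdot 14 \cdot 147 = 84 \cdot 147 = 12348$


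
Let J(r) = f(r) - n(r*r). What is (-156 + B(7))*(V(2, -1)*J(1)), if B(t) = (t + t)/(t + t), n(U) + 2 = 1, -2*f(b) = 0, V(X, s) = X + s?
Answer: -155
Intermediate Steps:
f(b) = 0 (f(b) = -1/2*0 = 0)
n(U) = -1 (n(U) = -2 + 1 = -1)
B(t) = 1 (B(t) = (2*t)/((2*t)) = (2*t)*(1/(2*t)) = 1)
J(r) = 1 (J(r) = 0 - 1*(-1) = 0 + 1 = 1)
(-156 + B(7))*(V(2, -1)*J(1)) = (-156 + 1)*((2 - 1)*1) = -155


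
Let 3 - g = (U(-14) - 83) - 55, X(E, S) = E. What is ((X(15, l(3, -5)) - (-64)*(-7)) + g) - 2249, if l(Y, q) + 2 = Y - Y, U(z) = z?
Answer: -2527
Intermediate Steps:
l(Y, q) = -2 (l(Y, q) = -2 + (Y - Y) = -2 + 0 = -2)
g = 155 (g = 3 - ((-14 - 83) - 55) = 3 - (-97 - 55) = 3 - 1*(-152) = 3 + 152 = 155)
((X(15, l(3, -5)) - (-64)*(-7)) + g) - 2249 = ((15 - (-64)*(-7)) + 155) - 2249 = ((15 - 1*448) + 155) - 2249 = ((15 - 448) + 155) - 2249 = (-433 + 155) - 2249 = -278 - 2249 = -2527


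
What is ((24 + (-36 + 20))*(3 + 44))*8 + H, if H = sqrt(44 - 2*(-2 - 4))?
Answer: 3008 + 2*sqrt(14) ≈ 3015.5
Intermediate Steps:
H = 2*sqrt(14) (H = sqrt(44 - 2*(-6)) = sqrt(44 + 12) = sqrt(56) = 2*sqrt(14) ≈ 7.4833)
((24 + (-36 + 20))*(3 + 44))*8 + H = ((24 + (-36 + 20))*(3 + 44))*8 + 2*sqrt(14) = ((24 - 16)*47)*8 + 2*sqrt(14) = (8*47)*8 + 2*sqrt(14) = 376*8 + 2*sqrt(14) = 3008 + 2*sqrt(14)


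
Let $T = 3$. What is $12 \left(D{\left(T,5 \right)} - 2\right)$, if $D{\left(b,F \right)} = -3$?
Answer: $-60$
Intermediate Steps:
$12 \left(D{\left(T,5 \right)} - 2\right) = 12 \left(-3 - 2\right) = 12 \left(-5\right) = -60$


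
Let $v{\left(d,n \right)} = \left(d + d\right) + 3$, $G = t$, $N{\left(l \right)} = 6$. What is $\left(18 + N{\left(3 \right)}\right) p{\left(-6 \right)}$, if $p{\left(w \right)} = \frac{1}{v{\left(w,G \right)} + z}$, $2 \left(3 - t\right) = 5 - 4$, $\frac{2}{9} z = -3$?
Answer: $- \frac{16}{15} \approx -1.0667$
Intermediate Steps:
$z = - \frac{27}{2}$ ($z = \frac{9}{2} \left(-3\right) = - \frac{27}{2} \approx -13.5$)
$t = \frac{5}{2}$ ($t = 3 - \frac{5 - 4}{2} = 3 - \frac{1}{2} = \frac{5}{2} \approx 2.5$)
$G = \frac{5}{2} \approx 2.5$
$v{\left(d,n \right)} = 3 + 2 d$ ($v{\left(d,n \right)} = 2 d + 3 = 3 + 2 d$)
$p{\left(w \right)} = \frac{1}{- \frac{21}{2} + 2 w}$ ($p{\left(w \right)} = \frac{1}{\left(3 + 2 w\right) - \frac{27}{2}} = \frac{1}{- \frac{21}{2} + 2 w}$)
$\left(18 + N{\left(3 \right)}\right) p{\left(-6 \right)} = \left(18 + 6\right) \frac{2}{-21 + 4 \left(-6\right)} = 24 \frac{2}{-21 - 24} = 24 \frac{2}{-45} = 24 \cdot 2 \left(- \frac{1}{45}\right) = 24 \left(- \frac{2}{45}\right) = - \frac{16}{15}$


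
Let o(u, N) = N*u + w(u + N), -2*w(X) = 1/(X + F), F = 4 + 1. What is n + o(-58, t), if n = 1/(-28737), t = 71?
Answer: -473359061/114948 ≈ -4118.0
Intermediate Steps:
F = 5
w(X) = -1/(2*(5 + X)) (w(X) = -1/(2*(X + 5)) = -1/(2*(5 + X)))
o(u, N) = -1/(10 + 2*N + 2*u) + N*u (o(u, N) = N*u - 1/(10 + 2*(u + N)) = N*u - 1/(10 + 2*(N + u)) = N*u - 1/(10 + (2*N + 2*u)) = N*u - 1/(10 + 2*N + 2*u) = -1/(10 + 2*N + 2*u) + N*u)
n = -1/28737 ≈ -3.4798e-5
n + o(-58, t) = -1/28737 + (-½ + 71*(-58)*(5 + 71 - 58))/(5 + 71 - 58) = -1/28737 + (-½ + 71*(-58)*18)/18 = -1/28737 + (-½ - 74124)/18 = -1/28737 + (1/18)*(-148249/2) = -1/28737 - 148249/36 = -473359061/114948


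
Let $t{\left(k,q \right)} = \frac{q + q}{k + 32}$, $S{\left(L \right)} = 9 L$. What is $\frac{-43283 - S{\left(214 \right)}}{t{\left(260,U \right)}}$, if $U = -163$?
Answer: $\frac{6600514}{163} \approx 40494.0$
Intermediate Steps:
$t{\left(k,q \right)} = \frac{2 q}{32 + k}$
$\frac{-43283 - S{\left(214 \right)}}{t{\left(260,U \right)}} = \frac{-43283 - 9 \cdot 214}{2 \left(-163\right) \frac{1}{32 + 260}} = \frac{-43283 - 1926}{2 \left(-163\right) \frac{1}{292}} = - \frac{45209}{- \frac{163}{146}} = \left(-45209\right) \left(- \frac{146}{163}\right) = \frac{6600514}{163}$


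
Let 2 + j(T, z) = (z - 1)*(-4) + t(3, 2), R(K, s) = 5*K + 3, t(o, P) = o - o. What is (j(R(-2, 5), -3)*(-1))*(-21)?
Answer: 294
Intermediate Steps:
t(o, P) = 0
R(K, s) = 3 + 5*K
j(T, z) = 2 - 4*z (j(T, z) = -2 + ((z - 1)*(-4) + 0) = -2 + ((-1 + z)*(-4) + 0) = -2 + ((4 - 4*z) + 0) = -2 + (4 - 4*z) = 2 - 4*z)
(j(R(-2, 5), -3)*(-1))*(-21) = ((2 - 4*(-3))*(-1))*(-21) = ((2 + 12)*(-1))*(-21) = (14*(-1))*(-21) = -14*(-21) = 294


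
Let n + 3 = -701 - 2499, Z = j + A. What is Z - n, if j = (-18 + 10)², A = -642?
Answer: 2625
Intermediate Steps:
j = 64 (j = (-8)² = 64)
Z = -578 (Z = 64 - 642 = -578)
n = -3203 (n = -3 + (-701 - 2499) = -3 - 3200 = -3203)
Z - n = -578 - 1*(-3203) = -578 + 3203 = 2625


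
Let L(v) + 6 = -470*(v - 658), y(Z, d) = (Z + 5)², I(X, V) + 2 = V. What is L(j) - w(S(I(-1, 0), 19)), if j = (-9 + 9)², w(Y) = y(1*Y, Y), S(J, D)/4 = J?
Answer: 309245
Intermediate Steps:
I(X, V) = -2 + V
S(J, D) = 4*J
y(Z, d) = (5 + Z)²
w(Y) = (5 + Y)² (w(Y) = (5 + 1*Y)² = (5 + Y)²)
j = 0 (j = 0² = 0)
L(v) = 309254 - 470*v (L(v) = -6 - 470*(v - 658) = -6 - 470*(-658 + v) = -6 + (309260 - 470*v) = 309254 - 470*v)
L(j) - w(S(I(-1, 0), 19)) = (309254 - 470*0) - (5 + 4*(-2 + 0))² = (309254 + 0) - (5 + 4*(-2))² = 309254 - (5 - 8)² = 309254 - 1*(-3)² = 309254 - 1*9 = 309254 - 9 = 309245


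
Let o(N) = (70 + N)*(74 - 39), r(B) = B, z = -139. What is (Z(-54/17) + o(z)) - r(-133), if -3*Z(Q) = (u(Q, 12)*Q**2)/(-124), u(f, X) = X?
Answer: -20441522/8959 ≈ -2281.7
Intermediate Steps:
o(N) = 2450 + 35*N (o(N) = (70 + N)*35 = 2450 + 35*N)
Z(Q) = Q**2/31 (Z(Q) = -12*Q**2/(3*(-124)) = -12*Q**2*(-1)/(3*124) = -(-1)*Q**2/31 = Q**2/31)
(Z(-54/17) + o(z)) - r(-133) = ((-54/17)**2/31 + (2450 + 35*(-139))) - 1*(-133) = ((-54*1/17)**2/31 + (2450 - 4865)) + 133 = ((-54/17)**2/31 - 2415) + 133 = ((1/31)*(2916/289) - 2415) + 133 = (2916/8959 - 2415) + 133 = -21633069/8959 + 133 = -20441522/8959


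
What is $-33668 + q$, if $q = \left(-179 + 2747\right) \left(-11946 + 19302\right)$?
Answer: $18856540$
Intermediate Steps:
$q = 18890208$ ($q = 2568 \cdot 7356 = 18890208$)
$-33668 + q = -33668 + 18890208 = 18856540$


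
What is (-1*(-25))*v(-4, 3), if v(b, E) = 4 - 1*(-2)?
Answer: 150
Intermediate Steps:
v(b, E) = 6 (v(b, E) = 4 + 2 = 6)
(-1*(-25))*v(-4, 3) = -1*(-25)*6 = 25*6 = 150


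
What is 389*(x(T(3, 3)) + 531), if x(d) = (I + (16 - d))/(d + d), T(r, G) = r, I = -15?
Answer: 619288/3 ≈ 2.0643e+5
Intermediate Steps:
x(d) = (1 - d)/(2*d) (x(d) = (-15 + (16 - d))/(d + d) = (1 - d)/((2*d)) = (1 - d)*(1/(2*d)) = (1 - d)/(2*d))
389*(x(T(3, 3)) + 531) = 389*((½)*(1 - 1*3)/3 + 531) = 389*((½)*(⅓)*(1 - 3) + 531) = 389*((½)*(⅓)*(-2) + 531) = 389*(-⅓ + 531) = 389*(1592/3) = 619288/3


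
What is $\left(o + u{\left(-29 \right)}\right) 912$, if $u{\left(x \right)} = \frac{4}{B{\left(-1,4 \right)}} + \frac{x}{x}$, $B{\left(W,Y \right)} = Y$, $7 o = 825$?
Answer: $\frac{765168}{7} \approx 1.0931 \cdot 10^{5}$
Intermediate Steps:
$o = \frac{825}{7}$ ($o = \frac{1}{7} \cdot 825 = \frac{825}{7} \approx 117.86$)
$u{\left(x \right)} = 2$ ($u{\left(x \right)} = \frac{4}{4} + \frac{x}{x} = 4 \cdot \frac{1}{4} + 1 = 1 + 1 = 2$)
$\left(o + u{\left(-29 \right)}\right) 912 = \left(\frac{825}{7} + 2\right) 912 = \frac{839}{7} \cdot 912 = \frac{765168}{7}$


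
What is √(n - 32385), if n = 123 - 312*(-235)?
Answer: 3*√4562 ≈ 202.63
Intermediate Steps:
n = 73443 (n = 123 + 73320 = 73443)
√(n - 32385) = √(73443 - 32385) = √41058 = 3*√4562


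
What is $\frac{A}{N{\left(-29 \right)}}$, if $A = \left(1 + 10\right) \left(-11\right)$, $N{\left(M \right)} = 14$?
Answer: $- \frac{121}{14} \approx -8.6429$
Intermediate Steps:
$A = -121$ ($A = 11 \left(-11\right) = -121$)
$\frac{A}{N{\left(-29 \right)}} = - \frac{121}{14}$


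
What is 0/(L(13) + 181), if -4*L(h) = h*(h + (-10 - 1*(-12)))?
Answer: 0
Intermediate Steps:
L(h) = -h*(2 + h)/4 (L(h) = -h*(h + (-10 - 1*(-12)))/4 = -h*(h + (-10 + 12))/4 = -h*(h + 2)/4 = -h*(2 + h)/4)
0/(L(13) + 181) = 0/(-¼*13*(2 + 13) + 181) = 0/(-¼*13*15 + 181) = 0/(-195/4 + 181) = 0/(529/4) = 0*(4/529) = 0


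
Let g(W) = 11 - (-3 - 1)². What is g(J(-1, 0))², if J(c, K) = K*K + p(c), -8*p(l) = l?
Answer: 25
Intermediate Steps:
p(l) = -l/8
J(c, K) = K² - c/8 (J(c, K) = K*K - c/8 = K² - c/8)
g(W) = -5 (g(W) = 11 - 1*(-4)² = 11 - 1*16 = 11 - 16 = -5)
g(J(-1, 0))² = (-5)² = 25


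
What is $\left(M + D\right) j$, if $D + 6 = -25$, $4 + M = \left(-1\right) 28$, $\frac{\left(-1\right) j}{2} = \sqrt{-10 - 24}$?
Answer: $126 i \sqrt{34} \approx 734.7 i$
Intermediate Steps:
$j = - 2 i \sqrt{34}$ ($j = - 2 \sqrt{-10 - 24} = - 2 \sqrt{-34} = - 2 i \sqrt{34} \approx - 11.662 i$)
$M = -32$ ($M = -4 - 28 = -32$)
$D = -31$ ($D = -6 - 25 = -31$)
$\left(M + D\right) j = \left(-32 - 31\right) \left(- 2 i \sqrt{34}\right) = - 63 \left(- 2 i \sqrt{34}\right) = 126 i \sqrt{34}$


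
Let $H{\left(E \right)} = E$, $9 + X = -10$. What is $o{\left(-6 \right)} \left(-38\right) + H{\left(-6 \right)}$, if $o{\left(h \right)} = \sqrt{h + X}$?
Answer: $-6 - 190 i \approx -6.0 - 190.0 i$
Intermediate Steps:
$X = -19$ ($X = -9 - 10 = -19$)
$o{\left(h \right)} = \sqrt{-19 + h}$ ($o{\left(h \right)} = \sqrt{h - 19} = \sqrt{-19 + h}$)
$o{\left(-6 \right)} \left(-38\right) + H{\left(-6 \right)} = \sqrt{-19 - 6} \left(-38\right) - 6 = \sqrt{-25} \left(-38\right) - 6 = 5 i \left(-38\right) - 6 = - 190 i - 6 = -6 - 190 i$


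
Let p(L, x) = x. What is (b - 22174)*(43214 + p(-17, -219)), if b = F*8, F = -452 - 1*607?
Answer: -1317624770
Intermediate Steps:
F = -1059 (F = -452 - 607 = -1059)
b = -8472 (b = -1059*8 = -8472)
(b - 22174)*(43214 + p(-17, -219)) = (-8472 - 22174)*(43214 - 219) = -30646*42995 = -1317624770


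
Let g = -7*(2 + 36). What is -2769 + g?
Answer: -3035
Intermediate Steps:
g = -266 (g = -7*38 = -266)
-2769 + g = -2769 - 266 = -3035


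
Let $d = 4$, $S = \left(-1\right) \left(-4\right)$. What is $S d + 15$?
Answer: $31$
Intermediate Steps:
$S = 4$
$S d + 15 = 4 \cdot 4 + 15 = 16 + 15 = 31$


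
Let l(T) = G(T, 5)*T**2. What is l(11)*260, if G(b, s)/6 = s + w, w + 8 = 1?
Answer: -377520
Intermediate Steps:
w = -7 (w = -8 + 1 = -7)
G(b, s) = -42 + 6*s (G(b, s) = 6*(s - 7) = 6*(-7 + s) = -42 + 6*s)
l(T) = -12*T**2 (l(T) = (-42 + 6*5)*T**2 = (-42 + 30)*T**2 = -12*T**2)
l(11)*260 = -12*11**2*260 = -12*121*260 = -1452*260 = -377520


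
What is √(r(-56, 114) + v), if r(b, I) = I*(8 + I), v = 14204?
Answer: 4*√1757 ≈ 167.67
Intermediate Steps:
√(r(-56, 114) + v) = √(114*(8 + 114) + 14204) = √(114*122 + 14204) = √(13908 + 14204) = √28112 = 4*√1757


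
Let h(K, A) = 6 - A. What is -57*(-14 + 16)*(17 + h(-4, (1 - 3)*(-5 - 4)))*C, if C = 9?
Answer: -5130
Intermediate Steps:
-57*(-14 + 16)*(17 + h(-4, (1 - 3)*(-5 - 4)))*C = -57*(-14 + 16)*(17 + (6 - (1 - 3)*(-5 - 4)))*9 = -57*2*(17 + (6 - (-2)*(-9)))*9 = -57*2*(17 + (6 - 1*18))*9 = -57*2*(17 + (6 - 18))*9 = -57*2*(17 - 12)*9 = -57*2*5*9 = -570*9 = -57*90 = -5130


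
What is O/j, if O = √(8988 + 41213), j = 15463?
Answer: √50201/15463 ≈ 0.014490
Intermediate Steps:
O = √50201 ≈ 224.06
O/j = √50201/15463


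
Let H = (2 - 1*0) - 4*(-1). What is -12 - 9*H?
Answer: -66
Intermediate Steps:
H = 6 (H = (2 + 0) + 4 = 2 + 4 = 6)
-12 - 9*H = -12 - 9*6 = -12 - 54 = -66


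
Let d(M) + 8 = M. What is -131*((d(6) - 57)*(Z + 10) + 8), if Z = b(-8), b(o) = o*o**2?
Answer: -3881006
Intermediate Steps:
d(M) = -8 + M
b(o) = o**3
Z = -512 (Z = (-8)**3 = -512)
-131*((d(6) - 57)*(Z + 10) + 8) = -131*(((-8 + 6) - 57)*(-512 + 10) + 8) = -131*((-2 - 57)*(-502) + 8) = -131*(-59*(-502) + 8) = -131*(29618 + 8) = -131*29626 = -3881006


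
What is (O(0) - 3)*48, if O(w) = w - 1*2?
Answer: -240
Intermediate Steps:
O(w) = -2 + w (O(w) = w - 2 = -2 + w)
(O(0) - 3)*48 = ((-2 + 0) - 3)*48 = (-2 - 3)*48 = -5*48 = -240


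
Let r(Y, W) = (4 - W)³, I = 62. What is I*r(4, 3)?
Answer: 62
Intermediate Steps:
I*r(4, 3) = 62*(-(-4 + 3)³) = 62*(-1*(-1)³) = 62*(-1*(-1)) = 62*1 = 62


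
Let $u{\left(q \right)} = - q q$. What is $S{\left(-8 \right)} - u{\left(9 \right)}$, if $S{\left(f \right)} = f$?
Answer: $73$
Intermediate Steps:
$u{\left(q \right)} = - q^{2}$
$S{\left(-8 \right)} - u{\left(9 \right)} = -8 - - 9^{2} = -8 - \left(-1\right) 81 = -8 - -81 = -8 + 81 = 73$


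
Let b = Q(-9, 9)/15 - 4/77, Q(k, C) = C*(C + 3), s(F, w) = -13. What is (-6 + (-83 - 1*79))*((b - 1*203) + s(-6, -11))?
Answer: 1929792/55 ≈ 35087.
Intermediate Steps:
Q(k, C) = C*(3 + C)
b = 2752/385 (b = (9*(3 + 9))/15 - 4/77 = (9*12)*(1/15) - 4*1/77 = 108*(1/15) - 4/77 = 36/5 - 4/77 = 2752/385 ≈ 7.1480)
(-6 + (-83 - 1*79))*((b - 1*203) + s(-6, -11)) = (-6 + (-83 - 1*79))*((2752/385 - 1*203) - 13) = (-6 + (-83 - 79))*((2752/385 - 203) - 13) = (-6 - 162)*(-75403/385 - 13) = -168*(-80408/385) = 1929792/55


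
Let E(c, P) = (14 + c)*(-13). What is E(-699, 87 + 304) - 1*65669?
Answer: -56764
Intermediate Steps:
E(c, P) = -182 - 13*c
E(-699, 87 + 304) - 1*65669 = (-182 - 13*(-699)) - 1*65669 = (-182 + 9087) - 65669 = 8905 - 65669 = -56764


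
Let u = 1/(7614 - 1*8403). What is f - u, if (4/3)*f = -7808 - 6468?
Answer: -8447822/789 ≈ -10707.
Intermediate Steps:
u = -1/789 (u = 1/(7614 - 8403) = 1/(-789) = -1/789 ≈ -0.0012674)
f = -10707 (f = 3*(-7808 - 6468)/4 = (¾)*(-14276) = -10707)
f - u = -10707 - 1*(-1/789) = -10707 + 1/789 = -8447822/789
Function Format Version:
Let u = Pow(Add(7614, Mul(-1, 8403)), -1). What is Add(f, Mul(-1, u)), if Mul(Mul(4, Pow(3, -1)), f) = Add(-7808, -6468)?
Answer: Rational(-8447822, 789) ≈ -10707.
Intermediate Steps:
u = Rational(-1, 789) (u = Pow(Add(7614, -8403), -1) = Pow(-789, -1) = Rational(-1, 789) ≈ -0.0012674)
f = -10707 (f = Mul(Rational(3, 4), Add(-7808, -6468)) = Mul(Rational(3, 4), -14276) = -10707)
Add(f, Mul(-1, u)) = Add(-10707, Mul(-1, Rational(-1, 789))) = Add(-10707, Rational(1, 789)) = Rational(-8447822, 789)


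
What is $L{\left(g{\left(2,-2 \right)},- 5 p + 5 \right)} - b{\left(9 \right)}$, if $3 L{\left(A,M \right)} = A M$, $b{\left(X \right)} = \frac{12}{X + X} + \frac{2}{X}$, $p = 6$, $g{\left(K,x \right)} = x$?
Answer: $\frac{142}{9} \approx 15.778$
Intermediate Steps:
$b{\left(X \right)} = \frac{8}{X}$ ($b{\left(X \right)} = \frac{12}{2 X} + \frac{2}{X} = 12 \frac{1}{2 X} + \frac{2}{X} = \frac{6}{X} + \frac{2}{X} = \frac{8}{X}$)
$L{\left(A,M \right)} = \frac{A M}{3}$
$L{\left(g{\left(2,-2 \right)},- 5 p + 5 \right)} - b{\left(9 \right)} = \frac{1}{3} \left(-2\right) \left(\left(-5\right) 6 + 5\right) - \frac{8}{9} = \frac{1}{3} \left(-2\right) \left(-30 + 5\right) - 8 \cdot \frac{1}{9} = \frac{1}{3} \left(-2\right) \left(-25\right) - \frac{8}{9} = \frac{50}{3} - \frac{8}{9} = \frac{142}{9}$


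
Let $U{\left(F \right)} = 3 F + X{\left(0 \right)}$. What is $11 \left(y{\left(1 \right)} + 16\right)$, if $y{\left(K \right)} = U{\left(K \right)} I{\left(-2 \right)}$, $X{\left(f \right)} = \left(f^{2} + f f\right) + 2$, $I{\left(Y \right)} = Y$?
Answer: $66$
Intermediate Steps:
$X{\left(f \right)} = 2 + 2 f^{2}$ ($X{\left(f \right)} = \left(f^{2} + f^{2}\right) + 2 = 2 f^{2} + 2 = 2 + 2 f^{2}$)
$U{\left(F \right)} = 2 + 3 F$ ($U{\left(F \right)} = 3 F + \left(2 + 2 \cdot 0^{2}\right) = 3 F + \left(2 + 2 \cdot 0\right) = 3 F + \left(2 + 0\right) = 3 F + 2 = 2 + 3 F$)
$y{\left(K \right)} = -4 - 6 K$ ($y{\left(K \right)} = \left(2 + 3 K\right) \left(-2\right) = -4 - 6 K$)
$11 \left(y{\left(1 \right)} + 16\right) = 11 \left(\left(-4 - 6\right) + 16\right) = 11 \left(-10 + 16\right) = 11 \cdot 6 = 66$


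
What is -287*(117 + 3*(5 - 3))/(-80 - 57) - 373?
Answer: -15800/137 ≈ -115.33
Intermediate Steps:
-287*(117 + 3*(5 - 3))/(-80 - 57) - 373 = -287*(117 + 3*2)/(-137) - 373 = -287*(117 + 6)*(-1)/137 - 373 = -35301*(-1)/137 - 373 = -287*(-123/137) - 373 = 35301/137 - 373 = -15800/137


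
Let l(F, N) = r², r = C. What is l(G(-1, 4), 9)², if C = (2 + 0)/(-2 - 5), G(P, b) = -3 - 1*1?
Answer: 16/2401 ≈ 0.0066639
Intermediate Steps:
G(P, b) = -4 (G(P, b) = -3 - 1 = -4)
C = -2/7 (C = 2/(-7) = 2*(-⅐) = -2/7 ≈ -0.28571)
r = -2/7 ≈ -0.28571
l(F, N) = 4/49 (l(F, N) = (-2/7)² = 4/49)
l(G(-1, 4), 9)² = (4/49)² = 16/2401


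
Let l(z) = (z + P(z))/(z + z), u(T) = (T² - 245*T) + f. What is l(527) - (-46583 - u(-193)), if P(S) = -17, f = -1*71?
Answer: 4062441/31 ≈ 1.3105e+5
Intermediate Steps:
f = -71
u(T) = -71 + T² - 245*T (u(T) = (T² - 245*T) - 71 = -71 + T² - 245*T)
l(z) = (-17 + z)/(2*z) (l(z) = (z - 17)/(z + z) = (-17 + z)/((2*z)) = (-17 + z)*(1/(2*z)) = (-17 + z)/(2*z))
l(527) - (-46583 - u(-193)) = (½)*(-17 + 527)/527 - (-46583 - (-71 + (-193)² - 245*(-193))) = (½)*(1/527)*510 - (-46583 - (-71 + 37249 + 47285)) = 15/31 - (-46583 - 1*84463) = 15/31 - (-46583 - 84463) = 15/31 - 1*(-131046) = 15/31 + 131046 = 4062441/31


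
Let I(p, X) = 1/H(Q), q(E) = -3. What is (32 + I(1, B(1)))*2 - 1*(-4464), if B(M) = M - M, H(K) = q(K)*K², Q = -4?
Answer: 108671/24 ≈ 4528.0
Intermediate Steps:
H(K) = -3*K²
B(M) = 0
I(p, X) = -1/48 (I(p, X) = 1/(-3*(-4)²) = 1/(-3*16) = 1/(-48) = -1/48)
(32 + I(1, B(1)))*2 - 1*(-4464) = (32 - 1/48)*2 - 1*(-4464) = (1535/48)*2 + 4464 = 1535/24 + 4464 = 108671/24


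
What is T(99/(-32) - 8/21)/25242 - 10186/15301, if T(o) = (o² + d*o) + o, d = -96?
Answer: -10340430554353/15855846709248 ≈ -0.65215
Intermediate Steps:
T(o) = o² - 95*o (T(o) = (o² - 96*o) + o = o² - 95*o)
T(99/(-32) - 8/21)/25242 - 10186/15301 = ((99/(-32) - 8/21)*(-95 + (99/(-32) - 8/21)))/25242 - 10186/15301 = ((99*(-1/32) - 8*1/21)*(-95 + (99*(-1/32) - 8*1/21)))*(1/25242) - 10186*1/15301 = ((-99/32 - 8/21)*(-95 + (-99/32 - 8/21)))*(1/25242) - 926/1391 = -2335*(-95 - 2335/672)/672*(1/25242) - 926/1391 = -2335/672*(-66175/672)*(1/25242) - 926/1391 = (154518625/451584)*(1/25242) - 926/1391 = 154518625/11398883328 - 926/1391 = -10340430554353/15855846709248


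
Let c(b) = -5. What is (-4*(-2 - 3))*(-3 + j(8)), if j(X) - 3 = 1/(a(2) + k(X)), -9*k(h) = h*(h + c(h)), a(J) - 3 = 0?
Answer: 60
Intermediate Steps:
a(J) = 3 (a(J) = 3 + 0 = 3)
k(h) = -h*(-5 + h)/9 (k(h) = -h*(h - 5)/9 = -h*(-5 + h)/9)
j(X) = 3 + 1/(3 + X*(5 - X)/9)
(-4*(-2 - 3))*(-3 + j(8)) = (-4*(-2 - 3))*(-3 + 3*(-30 + 8*(-5 + 8))/(-27 + 8*(-5 + 8))) = (-4*(-5))*(-3 + 3*(-30 + 8*3)/(-27 + 8*3)) = 20*(-3 + 3*(-30 + 24)/(-27 + 24)) = 20*(-3 + 3*(-6)/(-3)) = 20*(-3 + 3*(-⅓)*(-6)) = 20*(-3 + 6) = 20*3 = 60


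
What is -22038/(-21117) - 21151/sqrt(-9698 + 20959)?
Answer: 7346/7039 - 21151*sqrt(11261)/11261 ≈ -198.27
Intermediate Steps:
-22038/(-21117) - 21151/sqrt(-9698 + 20959) = -22038*(-1/21117) - 21151*sqrt(11261)/11261 = 7346/7039 - 21151*sqrt(11261)/11261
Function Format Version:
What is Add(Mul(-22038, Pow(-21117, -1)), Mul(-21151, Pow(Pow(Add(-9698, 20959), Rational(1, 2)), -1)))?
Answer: Add(Rational(7346, 7039), Mul(Rational(-21151, 11261), Pow(11261, Rational(1, 2)))) ≈ -198.27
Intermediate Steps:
Add(Mul(-22038, Pow(-21117, -1)), Mul(-21151, Pow(Pow(Add(-9698, 20959), Rational(1, 2)), -1))) = Add(Mul(-22038, Rational(-1, 21117)), Mul(-21151, Pow(Pow(11261, Rational(1, 2)), -1))) = Add(Rational(7346, 7039), Mul(-21151, Mul(Rational(1, 11261), Pow(11261, Rational(1, 2))))) = Add(Rational(7346, 7039), Mul(Rational(-21151, 11261), Pow(11261, Rational(1, 2))))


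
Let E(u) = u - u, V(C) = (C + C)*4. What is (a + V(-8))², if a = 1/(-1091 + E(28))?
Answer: 4875530625/1190281 ≈ 4096.1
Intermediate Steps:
V(C) = 8*C (V(C) = (2*C)*4 = 8*C)
E(u) = 0
a = -1/1091 (a = 1/(-1091 + 0) = 1/(-1091) = -1/1091 ≈ -0.00091659)
(a + V(-8))² = (-1/1091 + 8*(-8))² = (-1/1091 - 64)² = (-69825/1091)² = 4875530625/1190281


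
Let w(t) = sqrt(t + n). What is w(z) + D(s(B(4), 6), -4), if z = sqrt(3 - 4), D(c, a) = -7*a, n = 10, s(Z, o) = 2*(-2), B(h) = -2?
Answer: 28 + sqrt(10 + I) ≈ 31.166 + 0.15792*I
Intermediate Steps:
s(Z, o) = -4
z = I (z = sqrt(-1) = I ≈ 1.0*I)
w(t) = sqrt(10 + t) (w(t) = sqrt(t + 10) = sqrt(10 + t))
w(z) + D(s(B(4), 6), -4) = sqrt(10 + I) - 7*(-4) = sqrt(10 + I) + 28 = 28 + sqrt(10 + I)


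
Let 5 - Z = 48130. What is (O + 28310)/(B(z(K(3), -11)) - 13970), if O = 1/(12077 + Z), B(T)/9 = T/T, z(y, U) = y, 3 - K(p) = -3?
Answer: -1020518879/503266128 ≈ -2.0278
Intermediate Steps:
Z = -48125 (Z = 5 - 1*48130 = 5 - 48130 = -48125)
K(p) = 6 (K(p) = 3 - 1*(-3) = 3 + 3 = 6)
B(T) = 9 (B(T) = 9*(T/T) = 9*1 = 9)
O = -1/36048 (O = 1/(12077 - 48125) = 1/(-36048) = -1/36048 ≈ -2.7741e-5)
(O + 28310)/(B(z(K(3), -11)) - 13970) = (-1/36048 + 28310)/(9 - 13970) = (1020518879/36048)/(-13961) = (1020518879/36048)*(-1/13961) = -1020518879/503266128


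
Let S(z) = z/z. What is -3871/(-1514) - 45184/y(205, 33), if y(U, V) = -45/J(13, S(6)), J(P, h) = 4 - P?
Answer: -68389221/7570 ≈ -9034.3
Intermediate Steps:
S(z) = 1
y(U, V) = 5 (y(U, V) = -45/(4 - 1*13) = -45/(4 - 13) = -45/(-9) = -45*(-⅑) = 5)
-3871/(-1514) - 45184/y(205, 33) = -3871/(-1514) - 45184/5 = -3871*(-1/1514) - 45184*⅕ = 3871/1514 - 45184/5 = -68389221/7570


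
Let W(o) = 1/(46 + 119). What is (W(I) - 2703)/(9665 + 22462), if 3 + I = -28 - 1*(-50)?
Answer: -445994/5300955 ≈ -0.084135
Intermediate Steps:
I = 19 (I = -3 + (-28 - 1*(-50)) = -3 + (-28 + 50) = -3 + 22 = 19)
W(o) = 1/165
(W(I) - 2703)/(9665 + 22462) = (1/165 - 2703)/(9665 + 22462) = -445994/165/32127 = -445994/165*1/32127 = -445994/5300955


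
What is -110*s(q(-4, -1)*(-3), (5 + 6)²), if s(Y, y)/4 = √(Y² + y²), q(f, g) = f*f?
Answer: -440*√16945 ≈ -57276.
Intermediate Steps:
q(f, g) = f²
s(Y, y) = 4*√(Y² + y²)
-110*s(q(-4, -1)*(-3), (5 + 6)²) = -440*√(((-4)²*(-3))² + ((5 + 6)²)²) = -440*√((16*(-3))² + (11²)²) = -440*√((-48)² + 121²) = -440*√(2304 + 14641) = -440*√16945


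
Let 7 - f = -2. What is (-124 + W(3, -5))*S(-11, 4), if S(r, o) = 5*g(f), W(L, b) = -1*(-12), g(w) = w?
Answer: -5040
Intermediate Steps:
f = 9 (f = 7 - 1*(-2) = 7 + 2 = 9)
W(L, b) = 12
S(r, o) = 45 (S(r, o) = 5*9 = 45)
(-124 + W(3, -5))*S(-11, 4) = (-124 + 12)*45 = -112*45 = -5040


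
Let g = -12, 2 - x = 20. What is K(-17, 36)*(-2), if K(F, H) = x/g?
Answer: -3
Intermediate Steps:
x = -18 (x = 2 - 1*20 = 2 - 20 = -18)
K(F, H) = 3/2 (K(F, H) = -18/(-12) = -18*(-1/12) = 3/2)
K(-17, 36)*(-2) = (3/2)*(-2) = -3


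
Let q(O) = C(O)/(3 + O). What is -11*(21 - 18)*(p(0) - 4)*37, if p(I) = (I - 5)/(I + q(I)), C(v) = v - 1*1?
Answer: -13431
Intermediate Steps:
C(v) = -1 + v (C(v) = v - 1 = -1 + v)
q(O) = (-1 + O)/(3 + O)
p(I) = (-5 + I)/(I + (-1 + I)/(3 + I)) (p(I) = (I - 5)/(I + (-1 + I)/(3 + I)) = (-5 + I)/(I + (-1 + I)/(3 + I)))
-11*(21 - 18)*(p(0) - 4)*37 = -11*(21 - 18)*((-5 + 0)*(3 + 0)/(-1 + 0 + 0*(3 + 0)) - 4)*37 = -33*(-5*3/(-1 + 0 + 0*3) - 4)*37 = -33*(-5*3/(-1 + 0 + 0) - 4)*37 = -33*(-5*3/(-1) - 4)*37 = -33*(-1*(-5)*3 - 4)*37 = -33*(15 - 4)*37 = -33*11*37 = -11*33*37 = -363*37 = -13431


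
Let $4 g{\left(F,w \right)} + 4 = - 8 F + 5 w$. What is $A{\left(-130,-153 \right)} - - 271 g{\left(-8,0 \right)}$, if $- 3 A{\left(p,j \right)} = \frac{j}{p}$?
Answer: $\frac{528399}{130} \approx 4064.6$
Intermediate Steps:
$g{\left(F,w \right)} = -1 - 2 F + \frac{5 w}{4}$ ($g{\left(F,w \right)} = -1 + \frac{- 8 F + 5 w}{4} = -1 - \left(2 F - \frac{5 w}{4}\right) = -1 - 2 F + \frac{5 w}{4}$)
$A{\left(p,j \right)} = - \frac{j}{3 p}$ ($A{\left(p,j \right)} = - \frac{j \frac{1}{p}}{3} = - \frac{j}{3 p}$)
$A{\left(-130,-153 \right)} - - 271 g{\left(-8,0 \right)} = \left(- \frac{1}{3}\right) \left(-153\right) \frac{1}{-130} - - 271 \left(-1 - -16 + \frac{5}{4} \cdot 0\right) = \left(- \frac{1}{3}\right) \left(-153\right) \left(- \frac{1}{130}\right) - - 271 \left(-1 + 16 + 0\right) = - \frac{51}{130} - \left(-271\right) 15 = - \frac{51}{130} - -4065 = - \frac{51}{130} + 4065 = \frac{528399}{130}$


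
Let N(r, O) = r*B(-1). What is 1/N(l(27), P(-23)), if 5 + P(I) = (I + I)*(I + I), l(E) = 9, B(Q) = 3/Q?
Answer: -1/27 ≈ -0.037037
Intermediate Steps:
P(I) = -5 + 4*I**2 (P(I) = -5 + (I + I)*(I + I) = -5 + (2*I)*(2*I) = -5 + 4*I**2)
N(r, O) = -3*r (N(r, O) = r*(3/(-1)) = r*(3*(-1)) = r*(-3) = -3*r)
1/N(l(27), P(-23)) = 1/(-3*9) = 1/(-27) = -1/27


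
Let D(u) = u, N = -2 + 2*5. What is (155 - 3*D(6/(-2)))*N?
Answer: 1312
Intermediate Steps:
N = 8 (N = -2 + 10 = 8)
(155 - 3*D(6/(-2)))*N = (155 - 18/(-2))*8 = (155 - 18*(-1)/2)*8 = (155 - 3*(-3))*8 = (155 + 9)*8 = 164*8 = 1312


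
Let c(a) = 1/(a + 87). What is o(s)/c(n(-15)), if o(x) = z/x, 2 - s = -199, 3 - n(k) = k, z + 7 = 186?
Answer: 6265/67 ≈ 93.507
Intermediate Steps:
z = 179 (z = -7 + 186 = 179)
n(k) = 3 - k
s = 201 (s = 2 - 1*(-199) = 2 + 199 = 201)
c(a) = 1/(87 + a)
o(x) = 179/x
o(s)/c(n(-15)) = (179/201)/(1/(87 + (3 - 1*(-15)))) = (179*(1/201))/(1/(87 + (3 + 15))) = 179/(201*(1/(87 + 18))) = 179/(201*(1/105)) = (179/201)*105 = 6265/67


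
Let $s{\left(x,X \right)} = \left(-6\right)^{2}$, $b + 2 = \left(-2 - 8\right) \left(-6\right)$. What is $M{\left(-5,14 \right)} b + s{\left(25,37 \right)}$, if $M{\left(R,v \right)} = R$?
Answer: $-254$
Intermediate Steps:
$b = 58$ ($b = -2 + \left(-2 - 8\right) \left(-6\right) = -2 - -60 = -2 + 60 = 58$)
$s{\left(x,X \right)} = 36$
$M{\left(-5,14 \right)} b + s{\left(25,37 \right)} = \left(-5\right) 58 + 36 = -290 + 36 = -254$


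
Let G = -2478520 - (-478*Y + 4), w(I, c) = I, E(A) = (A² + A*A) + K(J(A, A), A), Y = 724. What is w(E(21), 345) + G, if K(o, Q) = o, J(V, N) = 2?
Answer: -2131568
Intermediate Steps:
E(A) = 2 + 2*A² (E(A) = (A² + A*A) + 2 = (A² + A²) + 2 = 2*A² + 2 = 2 + 2*A²)
G = -2132452 (G = -2478520 - (-478*724 + 4) = -2478520 - (-346072 + 4) = -2478520 - 1*(-346068) = -2478520 + 346068 = -2132452)
w(E(21), 345) + G = (2 + 2*21²) - 2132452 = (2 + 2*441) - 2132452 = (2 + 882) - 2132452 = 884 - 2132452 = -2131568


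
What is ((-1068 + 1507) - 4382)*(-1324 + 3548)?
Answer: -8769232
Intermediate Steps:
((-1068 + 1507) - 4382)*(-1324 + 3548) = (439 - 4382)*2224 = -3943*2224 = -8769232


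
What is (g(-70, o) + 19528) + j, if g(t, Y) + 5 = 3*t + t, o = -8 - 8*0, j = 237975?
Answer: 257218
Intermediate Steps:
o = -8 (o = -8 + 0 = -8)
g(t, Y) = -5 + 4*t (g(t, Y) = -5 + (3*t + t) = -5 + 4*t)
(g(-70, o) + 19528) + j = ((-5 + 4*(-70)) + 19528) + 237975 = ((-5 - 280) + 19528) + 237975 = (-285 + 19528) + 237975 = 19243 + 237975 = 257218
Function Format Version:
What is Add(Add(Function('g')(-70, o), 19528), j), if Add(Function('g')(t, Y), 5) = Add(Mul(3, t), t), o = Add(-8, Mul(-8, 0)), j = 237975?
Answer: 257218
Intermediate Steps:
o = -8 (o = Add(-8, 0) = -8)
Function('g')(t, Y) = Add(-5, Mul(4, t)) (Function('g')(t, Y) = Add(-5, Add(Mul(3, t), t)) = Add(-5, Mul(4, t)))
Add(Add(Function('g')(-70, o), 19528), j) = Add(Add(Add(-5, Mul(4, -70)), 19528), 237975) = Add(Add(Add(-5, -280), 19528), 237975) = Add(Add(-285, 19528), 237975) = Add(19243, 237975) = 257218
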